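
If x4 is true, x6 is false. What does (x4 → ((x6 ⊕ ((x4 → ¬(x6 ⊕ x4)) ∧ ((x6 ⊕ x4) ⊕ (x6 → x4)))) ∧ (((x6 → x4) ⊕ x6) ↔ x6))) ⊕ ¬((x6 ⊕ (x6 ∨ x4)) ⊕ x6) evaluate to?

F

x6 ⊕ x4 = F ⊕ T = T
¬(x6 ⊕ x4) = ¬T = F
x4 → ¬(x6 ⊕ x4) = T → F = F
x6 ⊕ x4 = F ⊕ T = T
x6 → x4 = F → T = T
(x6 ⊕ x4) ⊕ (x6 → x4) = T ⊕ T = F
(x4 → ¬(x6 ⊕ x4)) ∧ ((x6 ⊕ x4) ⊕ (x6 → x4)) = F ∧ F = F
x6 ⊕ ((x4 → ¬(x6 ⊕ x4)) ∧ ((x6 ⊕ x4) ⊕ (x6 → x4))) = F ⊕ F = F
x6 → x4 = F → T = T
(x6 → x4) ⊕ x6 = T ⊕ F = T
((x6 → x4) ⊕ x6) ↔ x6 = T ↔ F = F
(x6 ⊕ ((x4 → ¬(x6 ⊕ x4)) ∧ ((x6 ⊕ x4) ⊕ (x6 → x4)))) ∧ (((x6 → x4) ⊕ x6) ↔ x6) = F ∧ F = F
x4 → ((x6 ⊕ ((x4 → ¬(x6 ⊕ x4)) ∧ ((x6 ⊕ x4) ⊕ (x6 → x4)))) ∧ (((x6 → x4) ⊕ x6) ↔ x6)) = T → F = F
x6 ∨ x4 = F ∨ T = T
x6 ⊕ (x6 ∨ x4) = F ⊕ T = T
(x6 ⊕ (x6 ∨ x4)) ⊕ x6 = T ⊕ F = T
¬((x6 ⊕ (x6 ∨ x4)) ⊕ x6) = ¬T = F
(x4 → ((x6 ⊕ ((x4 → ¬(x6 ⊕ x4)) ∧ ((x6 ⊕ x4) ⊕ (x6 → x4)))) ∧ (((x6 → x4) ⊕ x6) ↔ x6))) ⊕ ¬((x6 ⊕ (x6 ∨ x4)) ⊕ x6) = F ⊕ F = F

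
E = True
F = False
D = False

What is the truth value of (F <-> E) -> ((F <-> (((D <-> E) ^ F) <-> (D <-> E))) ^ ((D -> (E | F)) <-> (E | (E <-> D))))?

True

F <-> E = False <-> True = False
D <-> E = False <-> True = False
(D <-> E) ^ F = False ^ False = False
D <-> E = False <-> True = False
((D <-> E) ^ F) <-> (D <-> E) = False <-> False = True
F <-> (((D <-> E) ^ F) <-> (D <-> E)) = False <-> True = False
E | F = True | False = True
D -> (E | F) = False -> True = True
E <-> D = True <-> False = False
E | (E <-> D) = True | False = True
(D -> (E | F)) <-> (E | (E <-> D)) = True <-> True = True
(F <-> (((D <-> E) ^ F) <-> (D <-> E))) ^ ((D -> (E | F)) <-> (E | (E <-> D))) = False ^ True = True
(F <-> E) -> ((F <-> (((D <-> E) ^ F) <-> (D <-> E))) ^ ((D -> (E | F)) <-> (E | (E <-> D)))) = False -> True = True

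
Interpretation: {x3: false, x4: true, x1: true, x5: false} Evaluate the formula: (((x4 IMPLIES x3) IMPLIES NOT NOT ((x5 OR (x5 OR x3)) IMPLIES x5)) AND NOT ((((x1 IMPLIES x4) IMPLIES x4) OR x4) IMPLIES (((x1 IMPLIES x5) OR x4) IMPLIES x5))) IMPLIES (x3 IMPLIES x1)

Substituting x3=false, x4=true, x1=true, x5=false:
x4 IMPLIES x3 = true IMPLIES false = false
x5 OR x3 = false OR false = false
x5 OR (x5 OR x3) = false OR false = false
(x5 OR (x5 OR x3)) IMPLIES x5 = false IMPLIES false = true
NOT ((x5 OR (x5 OR x3)) IMPLIES x5) = NOT true = false
NOT NOT ((x5 OR (x5 OR x3)) IMPLIES x5) = NOT false = true
(x4 IMPLIES x3) IMPLIES NOT NOT ((x5 OR (x5 OR x3)) IMPLIES x5) = false IMPLIES true = true
x1 IMPLIES x4 = true IMPLIES true = true
(x1 IMPLIES x4) IMPLIES x4 = true IMPLIES true = true
((x1 IMPLIES x4) IMPLIES x4) OR x4 = true OR true = true
x1 IMPLIES x5 = true IMPLIES false = false
(x1 IMPLIES x5) OR x4 = false OR true = true
((x1 IMPLIES x5) OR x4) IMPLIES x5 = true IMPLIES false = false
(((x1 IMPLIES x4) IMPLIES x4) OR x4) IMPLIES (((x1 IMPLIES x5) OR x4) IMPLIES x5) = true IMPLIES false = false
NOT ((((x1 IMPLIES x4) IMPLIES x4) OR x4) IMPLIES (((x1 IMPLIES x5) OR x4) IMPLIES x5)) = NOT false = true
((x4 IMPLIES x3) IMPLIES NOT NOT ((x5 OR (x5 OR x3)) IMPLIES x5)) AND NOT ((((x1 IMPLIES x4) IMPLIES x4) OR x4) IMPLIES (((x1 IMPLIES x5) OR x4) IMPLIES x5)) = true AND true = true
x3 IMPLIES x1 = false IMPLIES true = true
(((x4 IMPLIES x3) IMPLIES NOT NOT ((x5 OR (x5 OR x3)) IMPLIES x5)) AND NOT ((((x1 IMPLIES x4) IMPLIES x4) OR x4) IMPLIES (((x1 IMPLIES x5) OR x4) IMPLIES x5))) IMPLIES (x3 IMPLIES x1) = true IMPLIES true = true

true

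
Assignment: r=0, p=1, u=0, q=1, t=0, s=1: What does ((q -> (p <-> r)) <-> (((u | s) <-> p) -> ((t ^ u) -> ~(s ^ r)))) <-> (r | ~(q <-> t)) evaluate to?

p <-> r = 1 <-> 0 = 0
q -> (p <-> r) = 1 -> 0 = 0
u | s = 0 | 1 = 1
(u | s) <-> p = 1 <-> 1 = 1
t ^ u = 0 ^ 0 = 0
s ^ r = 1 ^ 0 = 1
~(s ^ r) = ~1 = 0
(t ^ u) -> ~(s ^ r) = 0 -> 0 = 1
((u | s) <-> p) -> ((t ^ u) -> ~(s ^ r)) = 1 -> 1 = 1
(q -> (p <-> r)) <-> (((u | s) <-> p) -> ((t ^ u) -> ~(s ^ r))) = 0 <-> 1 = 0
q <-> t = 1 <-> 0 = 0
~(q <-> t) = ~0 = 1
r | ~(q <-> t) = 0 | 1 = 1
((q -> (p <-> r)) <-> (((u | s) <-> p) -> ((t ^ u) -> ~(s ^ r)))) <-> (r | ~(q <-> t)) = 0 <-> 1 = 0

0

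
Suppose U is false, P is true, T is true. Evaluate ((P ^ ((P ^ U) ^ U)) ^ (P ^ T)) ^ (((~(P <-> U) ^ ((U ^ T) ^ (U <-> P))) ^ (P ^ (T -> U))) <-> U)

False

P ^ U = True ^ False = True
(P ^ U) ^ U = True ^ False = True
P ^ ((P ^ U) ^ U) = True ^ True = False
P ^ T = True ^ True = False
(P ^ ((P ^ U) ^ U)) ^ (P ^ T) = False ^ False = False
P <-> U = True <-> False = False
~(P <-> U) = ~False = True
U ^ T = False ^ True = True
U <-> P = False <-> True = False
(U ^ T) ^ (U <-> P) = True ^ False = True
~(P <-> U) ^ ((U ^ T) ^ (U <-> P)) = True ^ True = False
T -> U = True -> False = False
P ^ (T -> U) = True ^ False = True
(~(P <-> U) ^ ((U ^ T) ^ (U <-> P))) ^ (P ^ (T -> U)) = False ^ True = True
((~(P <-> U) ^ ((U ^ T) ^ (U <-> P))) ^ (P ^ (T -> U))) <-> U = True <-> False = False
((P ^ ((P ^ U) ^ U)) ^ (P ^ T)) ^ (((~(P <-> U) ^ ((U ^ T) ^ (U <-> P))) ^ (P ^ (T -> U))) <-> U) = False ^ False = False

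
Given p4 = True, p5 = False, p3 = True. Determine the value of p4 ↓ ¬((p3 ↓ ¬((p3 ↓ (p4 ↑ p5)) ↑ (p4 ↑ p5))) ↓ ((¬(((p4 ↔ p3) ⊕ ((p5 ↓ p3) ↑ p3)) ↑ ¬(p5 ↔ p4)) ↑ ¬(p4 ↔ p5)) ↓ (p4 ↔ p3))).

p4 ↑ p5 = True ↑ False = True
p3 ↓ (p4 ↑ p5) = True ↓ True = False
p4 ↑ p5 = True ↑ False = True
(p3 ↓ (p4 ↑ p5)) ↑ (p4 ↑ p5) = False ↑ True = True
¬((p3 ↓ (p4 ↑ p5)) ↑ (p4 ↑ p5)) = ¬True = False
p3 ↓ ¬((p3 ↓ (p4 ↑ p5)) ↑ (p4 ↑ p5)) = True ↓ False = False
p4 ↔ p3 = True ↔ True = True
p5 ↓ p3 = False ↓ True = False
(p5 ↓ p3) ↑ p3 = False ↑ True = True
(p4 ↔ p3) ⊕ ((p5 ↓ p3) ↑ p3) = True ⊕ True = False
p5 ↔ p4 = False ↔ True = False
¬(p5 ↔ p4) = ¬False = True
((p4 ↔ p3) ⊕ ((p5 ↓ p3) ↑ p3)) ↑ ¬(p5 ↔ p4) = False ↑ True = True
¬(((p4 ↔ p3) ⊕ ((p5 ↓ p3) ↑ p3)) ↑ ¬(p5 ↔ p4)) = ¬True = False
p4 ↔ p5 = True ↔ False = False
¬(p4 ↔ p5) = ¬False = True
¬(((p4 ↔ p3) ⊕ ((p5 ↓ p3) ↑ p3)) ↑ ¬(p5 ↔ p4)) ↑ ¬(p4 ↔ p5) = False ↑ True = True
p4 ↔ p3 = True ↔ True = True
(¬(((p4 ↔ p3) ⊕ ((p5 ↓ p3) ↑ p3)) ↑ ¬(p5 ↔ p4)) ↑ ¬(p4 ↔ p5)) ↓ (p4 ↔ p3) = True ↓ True = False
(p3 ↓ ¬((p3 ↓ (p4 ↑ p5)) ↑ (p4 ↑ p5))) ↓ ((¬(((p4 ↔ p3) ⊕ ((p5 ↓ p3) ↑ p3)) ↑ ¬(p5 ↔ p4)) ↑ ¬(p4 ↔ p5)) ↓ (p4 ↔ p3)) = False ↓ False = True
¬((p3 ↓ ¬((p3 ↓ (p4 ↑ p5)) ↑ (p4 ↑ p5))) ↓ ((¬(((p4 ↔ p3) ⊕ ((p5 ↓ p3) ↑ p3)) ↑ ¬(p5 ↔ p4)) ↑ ¬(p4 ↔ p5)) ↓ (p4 ↔ p3))) = ¬True = False
p4 ↓ ¬((p3 ↓ ¬((p3 ↓ (p4 ↑ p5)) ↑ (p4 ↑ p5))) ↓ ((¬(((p4 ↔ p3) ⊕ ((p5 ↓ p3) ↑ p3)) ↑ ¬(p5 ↔ p4)) ↑ ¬(p4 ↔ p5)) ↓ (p4 ↔ p3))) = True ↓ False = False

False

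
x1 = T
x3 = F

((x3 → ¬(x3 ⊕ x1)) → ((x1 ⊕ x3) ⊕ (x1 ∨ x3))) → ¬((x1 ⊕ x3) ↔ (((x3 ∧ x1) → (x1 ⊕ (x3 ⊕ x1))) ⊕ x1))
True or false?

T

x3 ⊕ x1 = F ⊕ T = T
¬(x3 ⊕ x1) = ¬T = F
x3 → ¬(x3 ⊕ x1) = F → F = T
x1 ⊕ x3 = T ⊕ F = T
x1 ∨ x3 = T ∨ F = T
(x1 ⊕ x3) ⊕ (x1 ∨ x3) = T ⊕ T = F
(x3 → ¬(x3 ⊕ x1)) → ((x1 ⊕ x3) ⊕ (x1 ∨ x3)) = T → F = F
x1 ⊕ x3 = T ⊕ F = T
x3 ∧ x1 = F ∧ T = F
x3 ⊕ x1 = F ⊕ T = T
x1 ⊕ (x3 ⊕ x1) = T ⊕ T = F
(x3 ∧ x1) → (x1 ⊕ (x3 ⊕ x1)) = F → F = T
((x3 ∧ x1) → (x1 ⊕ (x3 ⊕ x1))) ⊕ x1 = T ⊕ T = F
(x1 ⊕ x3) ↔ (((x3 ∧ x1) → (x1 ⊕ (x3 ⊕ x1))) ⊕ x1) = T ↔ F = F
¬((x1 ⊕ x3) ↔ (((x3 ∧ x1) → (x1 ⊕ (x3 ⊕ x1))) ⊕ x1)) = ¬F = T
((x3 → ¬(x3 ⊕ x1)) → ((x1 ⊕ x3) ⊕ (x1 ∨ x3))) → ¬((x1 ⊕ x3) ↔ (((x3 ∧ x1) → (x1 ⊕ (x3 ⊕ x1))) ⊕ x1)) = F → T = T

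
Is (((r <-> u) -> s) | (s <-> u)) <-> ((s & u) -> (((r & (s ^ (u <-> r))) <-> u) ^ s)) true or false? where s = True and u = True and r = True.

True

r <-> u = True <-> True = True
(r <-> u) -> s = True -> True = True
s <-> u = True <-> True = True
((r <-> u) -> s) | (s <-> u) = True | True = True
s & u = True & True = True
u <-> r = True <-> True = True
s ^ (u <-> r) = True ^ True = False
r & (s ^ (u <-> r)) = True & False = False
(r & (s ^ (u <-> r))) <-> u = False <-> True = False
((r & (s ^ (u <-> r))) <-> u) ^ s = False ^ True = True
(s & u) -> (((r & (s ^ (u <-> r))) <-> u) ^ s) = True -> True = True
(((r <-> u) -> s) | (s <-> u)) <-> ((s & u) -> (((r & (s ^ (u <-> r))) <-> u) ^ s)) = True <-> True = True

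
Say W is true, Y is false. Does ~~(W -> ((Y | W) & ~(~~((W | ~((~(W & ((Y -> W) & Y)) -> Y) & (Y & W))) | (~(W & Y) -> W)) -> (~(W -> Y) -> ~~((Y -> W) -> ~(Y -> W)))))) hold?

True

Y | W = False | True = True
Y -> W = False -> True = True
(Y -> W) & Y = True & False = False
W & ((Y -> W) & Y) = True & False = False
~(W & ((Y -> W) & Y)) = ~False = True
~(W & ((Y -> W) & Y)) -> Y = True -> False = False
Y & W = False & True = False
(~(W & ((Y -> W) & Y)) -> Y) & (Y & W) = False & False = False
~((~(W & ((Y -> W) & Y)) -> Y) & (Y & W)) = ~False = True
W | ~((~(W & ((Y -> W) & Y)) -> Y) & (Y & W)) = True | True = True
W & Y = True & False = False
~(W & Y) = ~False = True
~(W & Y) -> W = True -> True = True
(W | ~((~(W & ((Y -> W) & Y)) -> Y) & (Y & W))) | (~(W & Y) -> W) = True | True = True
~((W | ~((~(W & ((Y -> W) & Y)) -> Y) & (Y & W))) | (~(W & Y) -> W)) = ~True = False
~~((W | ~((~(W & ((Y -> W) & Y)) -> Y) & (Y & W))) | (~(W & Y) -> W)) = ~False = True
W -> Y = True -> False = False
~(W -> Y) = ~False = True
Y -> W = False -> True = True
Y -> W = False -> True = True
~(Y -> W) = ~True = False
(Y -> W) -> ~(Y -> W) = True -> False = False
~((Y -> W) -> ~(Y -> W)) = ~False = True
~~((Y -> W) -> ~(Y -> W)) = ~True = False
~(W -> Y) -> ~~((Y -> W) -> ~(Y -> W)) = True -> False = False
~~((W | ~((~(W & ((Y -> W) & Y)) -> Y) & (Y & W))) | (~(W & Y) -> W)) -> (~(W -> Y) -> ~~((Y -> W) -> ~(Y -> W))) = True -> False = False
~(~~((W | ~((~(W & ((Y -> W) & Y)) -> Y) & (Y & W))) | (~(W & Y) -> W)) -> (~(W -> Y) -> ~~((Y -> W) -> ~(Y -> W)))) = ~False = True
(Y | W) & ~(~~((W | ~((~(W & ((Y -> W) & Y)) -> Y) & (Y & W))) | (~(W & Y) -> W)) -> (~(W -> Y) -> ~~((Y -> W) -> ~(Y -> W)))) = True & True = True
W -> ((Y | W) & ~(~~((W | ~((~(W & ((Y -> W) & Y)) -> Y) & (Y & W))) | (~(W & Y) -> W)) -> (~(W -> Y) -> ~~((Y -> W) -> ~(Y -> W))))) = True -> True = True
~(W -> ((Y | W) & ~(~~((W | ~((~(W & ((Y -> W) & Y)) -> Y) & (Y & W))) | (~(W & Y) -> W)) -> (~(W -> Y) -> ~~((Y -> W) -> ~(Y -> W)))))) = ~True = False
~~(W -> ((Y | W) & ~(~~((W | ~((~(W & ((Y -> W) & Y)) -> Y) & (Y & W))) | (~(W & Y) -> W)) -> (~(W -> Y) -> ~~((Y -> W) -> ~(Y -> W)))))) = ~False = True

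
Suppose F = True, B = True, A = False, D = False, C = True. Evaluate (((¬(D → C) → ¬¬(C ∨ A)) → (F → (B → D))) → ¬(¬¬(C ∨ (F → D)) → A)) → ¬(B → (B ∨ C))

Substituting F=True, B=True, A=False, D=False, C=True:
D → C = False → True = True
¬(D → C) = ¬True = False
C ∨ A = True ∨ False = True
¬(C ∨ A) = ¬True = False
¬¬(C ∨ A) = ¬False = True
¬(D → C) → ¬¬(C ∨ A) = False → True = True
B → D = True → False = False
F → (B → D) = True → False = False
(¬(D → C) → ¬¬(C ∨ A)) → (F → (B → D)) = True → False = False
F → D = True → False = False
C ∨ (F → D) = True ∨ False = True
¬(C ∨ (F → D)) = ¬True = False
¬¬(C ∨ (F → D)) = ¬False = True
¬¬(C ∨ (F → D)) → A = True → False = False
¬(¬¬(C ∨ (F → D)) → A) = ¬False = True
((¬(D → C) → ¬¬(C ∨ A)) → (F → (B → D))) → ¬(¬¬(C ∨ (F → D)) → A) = False → True = True
B ∨ C = True ∨ True = True
B → (B ∨ C) = True → True = True
¬(B → (B ∨ C)) = ¬True = False
(((¬(D → C) → ¬¬(C ∨ A)) → (F → (B → D))) → ¬(¬¬(C ∨ (F → D)) → A)) → ¬(B → (B ∨ C)) = True → False = False

False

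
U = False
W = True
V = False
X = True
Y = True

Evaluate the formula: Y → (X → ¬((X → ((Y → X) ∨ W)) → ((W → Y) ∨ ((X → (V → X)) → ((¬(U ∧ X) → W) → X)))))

False

Y → X = True → True = True
(Y → X) ∨ W = True ∨ True = True
X → ((Y → X) ∨ W) = True → True = True
W → Y = True → True = True
V → X = False → True = True
X → (V → X) = True → True = True
U ∧ X = False ∧ True = False
¬(U ∧ X) = ¬False = True
¬(U ∧ X) → W = True → True = True
(¬(U ∧ X) → W) → X = True → True = True
(X → (V → X)) → ((¬(U ∧ X) → W) → X) = True → True = True
(W → Y) ∨ ((X → (V → X)) → ((¬(U ∧ X) → W) → X)) = True ∨ True = True
(X → ((Y → X) ∨ W)) → ((W → Y) ∨ ((X → (V → X)) → ((¬(U ∧ X) → W) → X))) = True → True = True
¬((X → ((Y → X) ∨ W)) → ((W → Y) ∨ ((X → (V → X)) → ((¬(U ∧ X) → W) → X)))) = ¬True = False
X → ¬((X → ((Y → X) ∨ W)) → ((W → Y) ∨ ((X → (V → X)) → ((¬(U ∧ X) → W) → X)))) = True → False = False
Y → (X → ¬((X → ((Y → X) ∨ W)) → ((W → Y) ∨ ((X → (V → X)) → ((¬(U ∧ X) → W) → X))))) = True → False = False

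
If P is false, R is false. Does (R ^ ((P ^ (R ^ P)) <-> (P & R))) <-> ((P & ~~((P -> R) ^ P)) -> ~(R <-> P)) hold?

R ^ P = False ^ False = False
P ^ (R ^ P) = False ^ False = False
P & R = False & False = False
(P ^ (R ^ P)) <-> (P & R) = False <-> False = True
R ^ ((P ^ (R ^ P)) <-> (P & R)) = False ^ True = True
P -> R = False -> False = True
(P -> R) ^ P = True ^ False = True
~((P -> R) ^ P) = ~True = False
~~((P -> R) ^ P) = ~False = True
P & ~~((P -> R) ^ P) = False & True = False
R <-> P = False <-> False = True
~(R <-> P) = ~True = False
(P & ~~((P -> R) ^ P)) -> ~(R <-> P) = False -> False = True
(R ^ ((P ^ (R ^ P)) <-> (P & R))) <-> ((P & ~~((P -> R) ^ P)) -> ~(R <-> P)) = True <-> True = True

True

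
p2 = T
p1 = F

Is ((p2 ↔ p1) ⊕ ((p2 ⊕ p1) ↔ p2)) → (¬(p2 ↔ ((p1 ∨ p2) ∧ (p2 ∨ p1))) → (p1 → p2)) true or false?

T

p2 ↔ p1 = T ↔ F = F
p2 ⊕ p1 = T ⊕ F = T
(p2 ⊕ p1) ↔ p2 = T ↔ T = T
(p2 ↔ p1) ⊕ ((p2 ⊕ p1) ↔ p2) = F ⊕ T = T
p1 ∨ p2 = F ∨ T = T
p2 ∨ p1 = T ∨ F = T
(p1 ∨ p2) ∧ (p2 ∨ p1) = T ∧ T = T
p2 ↔ ((p1 ∨ p2) ∧ (p2 ∨ p1)) = T ↔ T = T
¬(p2 ↔ ((p1 ∨ p2) ∧ (p2 ∨ p1))) = ¬T = F
p1 → p2 = F → T = T
¬(p2 ↔ ((p1 ∨ p2) ∧ (p2 ∨ p1))) → (p1 → p2) = F → T = T
((p2 ↔ p1) ⊕ ((p2 ⊕ p1) ↔ p2)) → (¬(p2 ↔ ((p1 ∨ p2) ∧ (p2 ∨ p1))) → (p1 → p2)) = T → T = T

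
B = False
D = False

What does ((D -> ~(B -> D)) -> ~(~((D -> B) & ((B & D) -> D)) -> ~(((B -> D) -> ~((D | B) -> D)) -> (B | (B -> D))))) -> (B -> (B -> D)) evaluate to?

B -> D = False -> False = True
~(B -> D) = ~True = False
D -> ~(B -> D) = False -> False = True
D -> B = False -> False = True
B & D = False & False = False
(B & D) -> D = False -> False = True
(D -> B) & ((B & D) -> D) = True & True = True
~((D -> B) & ((B & D) -> D)) = ~True = False
B -> D = False -> False = True
D | B = False | False = False
(D | B) -> D = False -> False = True
~((D | B) -> D) = ~True = False
(B -> D) -> ~((D | B) -> D) = True -> False = False
B -> D = False -> False = True
B | (B -> D) = False | True = True
((B -> D) -> ~((D | B) -> D)) -> (B | (B -> D)) = False -> True = True
~(((B -> D) -> ~((D | B) -> D)) -> (B | (B -> D))) = ~True = False
~((D -> B) & ((B & D) -> D)) -> ~(((B -> D) -> ~((D | B) -> D)) -> (B | (B -> D))) = False -> False = True
~(~((D -> B) & ((B & D) -> D)) -> ~(((B -> D) -> ~((D | B) -> D)) -> (B | (B -> D)))) = ~True = False
(D -> ~(B -> D)) -> ~(~((D -> B) & ((B & D) -> D)) -> ~(((B -> D) -> ~((D | B) -> D)) -> (B | (B -> D)))) = True -> False = False
B -> D = False -> False = True
B -> (B -> D) = False -> True = True
((D -> ~(B -> D)) -> ~(~((D -> B) & ((B & D) -> D)) -> ~(((B -> D) -> ~((D | B) -> D)) -> (B | (B -> D))))) -> (B -> (B -> D)) = False -> True = True

True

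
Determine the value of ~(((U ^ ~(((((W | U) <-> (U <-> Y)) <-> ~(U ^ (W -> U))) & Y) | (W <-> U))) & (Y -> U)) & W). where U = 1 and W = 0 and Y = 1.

Substituting U=1, W=0, Y=1:
W | U = 0 | 1 = 1
U <-> Y = 1 <-> 1 = 1
(W | U) <-> (U <-> Y) = 1 <-> 1 = 1
W -> U = 0 -> 1 = 1
U ^ (W -> U) = 1 ^ 1 = 0
~(U ^ (W -> U)) = ~0 = 1
((W | U) <-> (U <-> Y)) <-> ~(U ^ (W -> U)) = 1 <-> 1 = 1
(((W | U) <-> (U <-> Y)) <-> ~(U ^ (W -> U))) & Y = 1 & 1 = 1
W <-> U = 0 <-> 1 = 0
((((W | U) <-> (U <-> Y)) <-> ~(U ^ (W -> U))) & Y) | (W <-> U) = 1 | 0 = 1
~(((((W | U) <-> (U <-> Y)) <-> ~(U ^ (W -> U))) & Y) | (W <-> U)) = ~1 = 0
U ^ ~(((((W | U) <-> (U <-> Y)) <-> ~(U ^ (W -> U))) & Y) | (W <-> U)) = 1 ^ 0 = 1
Y -> U = 1 -> 1 = 1
(U ^ ~(((((W | U) <-> (U <-> Y)) <-> ~(U ^ (W -> U))) & Y) | (W <-> U))) & (Y -> U) = 1 & 1 = 1
((U ^ ~(((((W | U) <-> (U <-> Y)) <-> ~(U ^ (W -> U))) & Y) | (W <-> U))) & (Y -> U)) & W = 1 & 0 = 0
~(((U ^ ~(((((W | U) <-> (U <-> Y)) <-> ~(U ^ (W -> U))) & Y) | (W <-> U))) & (Y -> U)) & W) = ~0 = 1

1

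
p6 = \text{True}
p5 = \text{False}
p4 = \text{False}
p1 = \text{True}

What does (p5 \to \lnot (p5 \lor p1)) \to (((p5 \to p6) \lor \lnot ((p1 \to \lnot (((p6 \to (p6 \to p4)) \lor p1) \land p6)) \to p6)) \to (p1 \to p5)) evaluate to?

\text{False}

p5 \lor p1 = \text{False} \lor \text{True} = \text{True}
\lnot (p5 \lor p1) = \lnot \text{True} = \text{False}
p5 \to \lnot (p5 \lor p1) = \text{False} \to \text{False} = \text{True}
p5 \to p6 = \text{False} \to \text{True} = \text{True}
p6 \to p4 = \text{True} \to \text{False} = \text{False}
p6 \to (p6 \to p4) = \text{True} \to \text{False} = \text{False}
(p6 \to (p6 \to p4)) \lor p1 = \text{False} \lor \text{True} = \text{True}
((p6 \to (p6 \to p4)) \lor p1) \land p6 = \text{True} \land \text{True} = \text{True}
\lnot (((p6 \to (p6 \to p4)) \lor p1) \land p6) = \lnot \text{True} = \text{False}
p1 \to \lnot (((p6 \to (p6 \to p4)) \lor p1) \land p6) = \text{True} \to \text{False} = \text{False}
(p1 \to \lnot (((p6 \to (p6 \to p4)) \lor p1) \land p6)) \to p6 = \text{False} \to \text{True} = \text{True}
\lnot ((p1 \to \lnot (((p6 \to (p6 \to p4)) \lor p1) \land p6)) \to p6) = \lnot \text{True} = \text{False}
(p5 \to p6) \lor \lnot ((p1 \to \lnot (((p6 \to (p6 \to p4)) \lor p1) \land p6)) \to p6) = \text{True} \lor \text{False} = \text{True}
p1 \to p5 = \text{True} \to \text{False} = \text{False}
((p5 \to p6) \lor \lnot ((p1 \to \lnot (((p6 \to (p6 \to p4)) \lor p1) \land p6)) \to p6)) \to (p1 \to p5) = \text{True} \to \text{False} = \text{False}
(p5 \to \lnot (p5 \lor p1)) \to (((p5 \to p6) \lor \lnot ((p1 \to \lnot (((p6 \to (p6 \to p4)) \lor p1) \land p6)) \to p6)) \to (p1 \to p5)) = \text{True} \to \text{False} = \text{False}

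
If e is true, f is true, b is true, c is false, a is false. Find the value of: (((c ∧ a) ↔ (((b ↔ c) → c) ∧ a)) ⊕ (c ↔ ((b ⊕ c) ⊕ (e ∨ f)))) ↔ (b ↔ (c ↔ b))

True

Substituting e=True, f=True, b=True, c=False, a=False:
c ∧ a = False ∧ False = False
b ↔ c = True ↔ False = False
(b ↔ c) → c = False → False = True
((b ↔ c) → c) ∧ a = True ∧ False = False
(c ∧ a) ↔ (((b ↔ c) → c) ∧ a) = False ↔ False = True
b ⊕ c = True ⊕ False = True
e ∨ f = True ∨ True = True
(b ⊕ c) ⊕ (e ∨ f) = True ⊕ True = False
c ↔ ((b ⊕ c) ⊕ (e ∨ f)) = False ↔ False = True
((c ∧ a) ↔ (((b ↔ c) → c) ∧ a)) ⊕ (c ↔ ((b ⊕ c) ⊕ (e ∨ f))) = True ⊕ True = False
c ↔ b = False ↔ True = False
b ↔ (c ↔ b) = True ↔ False = False
(((c ∧ a) ↔ (((b ↔ c) → c) ∧ a)) ⊕ (c ↔ ((b ⊕ c) ⊕ (e ∨ f)))) ↔ (b ↔ (c ↔ b)) = False ↔ False = True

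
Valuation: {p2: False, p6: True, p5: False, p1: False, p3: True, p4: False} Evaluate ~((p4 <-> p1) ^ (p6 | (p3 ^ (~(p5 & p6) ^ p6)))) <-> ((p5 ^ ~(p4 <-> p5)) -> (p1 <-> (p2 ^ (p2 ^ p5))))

p4 <-> p1 = False <-> False = True
p5 & p6 = False & True = False
~(p5 & p6) = ~False = True
~(p5 & p6) ^ p6 = True ^ True = False
p3 ^ (~(p5 & p6) ^ p6) = True ^ False = True
p6 | (p3 ^ (~(p5 & p6) ^ p6)) = True | True = True
(p4 <-> p1) ^ (p6 | (p3 ^ (~(p5 & p6) ^ p6))) = True ^ True = False
~((p4 <-> p1) ^ (p6 | (p3 ^ (~(p5 & p6) ^ p6)))) = ~False = True
p4 <-> p5 = False <-> False = True
~(p4 <-> p5) = ~True = False
p5 ^ ~(p4 <-> p5) = False ^ False = False
p2 ^ p5 = False ^ False = False
p2 ^ (p2 ^ p5) = False ^ False = False
p1 <-> (p2 ^ (p2 ^ p5)) = False <-> False = True
(p5 ^ ~(p4 <-> p5)) -> (p1 <-> (p2 ^ (p2 ^ p5))) = False -> True = True
~((p4 <-> p1) ^ (p6 | (p3 ^ (~(p5 & p6) ^ p6)))) <-> ((p5 ^ ~(p4 <-> p5)) -> (p1 <-> (p2 ^ (p2 ^ p5)))) = True <-> True = True

True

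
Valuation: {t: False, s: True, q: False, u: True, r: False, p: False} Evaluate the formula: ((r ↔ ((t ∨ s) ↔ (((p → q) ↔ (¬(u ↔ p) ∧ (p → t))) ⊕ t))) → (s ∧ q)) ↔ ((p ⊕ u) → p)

t ∨ s = False ∨ True = True
p → q = False → False = True
u ↔ p = True ↔ False = False
¬(u ↔ p) = ¬False = True
p → t = False → False = True
¬(u ↔ p) ∧ (p → t) = True ∧ True = True
(p → q) ↔ (¬(u ↔ p) ∧ (p → t)) = True ↔ True = True
((p → q) ↔ (¬(u ↔ p) ∧ (p → t))) ⊕ t = True ⊕ False = True
(t ∨ s) ↔ (((p → q) ↔ (¬(u ↔ p) ∧ (p → t))) ⊕ t) = True ↔ True = True
r ↔ ((t ∨ s) ↔ (((p → q) ↔ (¬(u ↔ p) ∧ (p → t))) ⊕ t)) = False ↔ True = False
s ∧ q = True ∧ False = False
(r ↔ ((t ∨ s) ↔ (((p → q) ↔ (¬(u ↔ p) ∧ (p → t))) ⊕ t))) → (s ∧ q) = False → False = True
p ⊕ u = False ⊕ True = True
(p ⊕ u) → p = True → False = False
((r ↔ ((t ∨ s) ↔ (((p → q) ↔ (¬(u ↔ p) ∧ (p → t))) ⊕ t))) → (s ∧ q)) ↔ ((p ⊕ u) → p) = True ↔ False = False

False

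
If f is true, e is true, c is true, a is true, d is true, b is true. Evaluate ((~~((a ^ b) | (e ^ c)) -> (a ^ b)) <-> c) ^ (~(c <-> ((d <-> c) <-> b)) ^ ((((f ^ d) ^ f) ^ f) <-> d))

Substituting f=T, e=T, c=T, a=T, d=T, b=T:
a ^ b = T ^ T = F
e ^ c = T ^ T = F
(a ^ b) | (e ^ c) = F | F = F
~((a ^ b) | (e ^ c)) = ~F = T
~~((a ^ b) | (e ^ c)) = ~T = F
a ^ b = T ^ T = F
~~((a ^ b) | (e ^ c)) -> (a ^ b) = F -> F = T
(~~((a ^ b) | (e ^ c)) -> (a ^ b)) <-> c = T <-> T = T
d <-> c = T <-> T = T
(d <-> c) <-> b = T <-> T = T
c <-> ((d <-> c) <-> b) = T <-> T = T
~(c <-> ((d <-> c) <-> b)) = ~T = F
f ^ d = T ^ T = F
(f ^ d) ^ f = F ^ T = T
((f ^ d) ^ f) ^ f = T ^ T = F
(((f ^ d) ^ f) ^ f) <-> d = F <-> T = F
~(c <-> ((d <-> c) <-> b)) ^ ((((f ^ d) ^ f) ^ f) <-> d) = F ^ F = F
((~~((a ^ b) | (e ^ c)) -> (a ^ b)) <-> c) ^ (~(c <-> ((d <-> c) <-> b)) ^ ((((f ^ d) ^ f) ^ f) <-> d)) = T ^ F = T

T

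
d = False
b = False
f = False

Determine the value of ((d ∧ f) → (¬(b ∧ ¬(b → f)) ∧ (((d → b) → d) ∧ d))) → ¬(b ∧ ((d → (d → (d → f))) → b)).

Substituting d=False, b=False, f=False:
d ∧ f = False ∧ False = False
b → f = False → False = True
¬(b → f) = ¬True = False
b ∧ ¬(b → f) = False ∧ False = False
¬(b ∧ ¬(b → f)) = ¬False = True
d → b = False → False = True
(d → b) → d = True → False = False
((d → b) → d) ∧ d = False ∧ False = False
¬(b ∧ ¬(b → f)) ∧ (((d → b) → d) ∧ d) = True ∧ False = False
(d ∧ f) → (¬(b ∧ ¬(b → f)) ∧ (((d → b) → d) ∧ d)) = False → False = True
d → f = False → False = True
d → (d → f) = False → True = True
d → (d → (d → f)) = False → True = True
(d → (d → (d → f))) → b = True → False = False
b ∧ ((d → (d → (d → f))) → b) = False ∧ False = False
¬(b ∧ ((d → (d → (d → f))) → b)) = ¬False = True
((d ∧ f) → (¬(b ∧ ¬(b → f)) ∧ (((d → b) → d) ∧ d))) → ¬(b ∧ ((d → (d → (d → f))) → b)) = True → True = True

True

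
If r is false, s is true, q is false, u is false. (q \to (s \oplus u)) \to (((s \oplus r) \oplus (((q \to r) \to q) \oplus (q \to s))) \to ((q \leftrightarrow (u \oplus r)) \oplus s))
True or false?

Substituting r=\text{False}, s=\text{True}, q=\text{False}, u=\text{False}:
s \oplus u = \text{True} \oplus \text{False} = \text{True}
q \to (s \oplus u) = \text{False} \to \text{True} = \text{True}
s \oplus r = \text{True} \oplus \text{False} = \text{True}
q \to r = \text{False} \to \text{False} = \text{True}
(q \to r) \to q = \text{True} \to \text{False} = \text{False}
q \to s = \text{False} \to \text{True} = \text{True}
((q \to r) \to q) \oplus (q \to s) = \text{False} \oplus \text{True} = \text{True}
(s \oplus r) \oplus (((q \to r) \to q) \oplus (q \to s)) = \text{True} \oplus \text{True} = \text{False}
u \oplus r = \text{False} \oplus \text{False} = \text{False}
q \leftrightarrow (u \oplus r) = \text{False} \leftrightarrow \text{False} = \text{True}
(q \leftrightarrow (u \oplus r)) \oplus s = \text{True} \oplus \text{True} = \text{False}
((s \oplus r) \oplus (((q \to r) \to q) \oplus (q \to s))) \to ((q \leftrightarrow (u \oplus r)) \oplus s) = \text{False} \to \text{False} = \text{True}
(q \to (s \oplus u)) \to (((s \oplus r) \oplus (((q \to r) \to q) \oplus (q \to s))) \to ((q \leftrightarrow (u \oplus r)) \oplus s)) = \text{True} \to \text{True} = \text{True}

\text{True}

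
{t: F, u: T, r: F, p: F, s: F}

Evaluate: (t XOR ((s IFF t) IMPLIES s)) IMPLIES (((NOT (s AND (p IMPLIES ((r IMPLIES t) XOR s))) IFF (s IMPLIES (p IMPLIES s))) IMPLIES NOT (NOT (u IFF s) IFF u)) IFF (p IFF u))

s IFF t = F IFF F = T
(s IFF t) IMPLIES s = T IMPLIES F = F
t XOR ((s IFF t) IMPLIES s) = F XOR F = F
r IMPLIES t = F IMPLIES F = T
(r IMPLIES t) XOR s = T XOR F = T
p IMPLIES ((r IMPLIES t) XOR s) = F IMPLIES T = T
s AND (p IMPLIES ((r IMPLIES t) XOR s)) = F AND T = F
NOT (s AND (p IMPLIES ((r IMPLIES t) XOR s))) = NOT F = T
p IMPLIES s = F IMPLIES F = T
s IMPLIES (p IMPLIES s) = F IMPLIES T = T
NOT (s AND (p IMPLIES ((r IMPLIES t) XOR s))) IFF (s IMPLIES (p IMPLIES s)) = T IFF T = T
u IFF s = T IFF F = F
NOT (u IFF s) = NOT F = T
NOT (u IFF s) IFF u = T IFF T = T
NOT (NOT (u IFF s) IFF u) = NOT T = F
(NOT (s AND (p IMPLIES ((r IMPLIES t) XOR s))) IFF (s IMPLIES (p IMPLIES s))) IMPLIES NOT (NOT (u IFF s) IFF u) = T IMPLIES F = F
p IFF u = F IFF T = F
((NOT (s AND (p IMPLIES ((r IMPLIES t) XOR s))) IFF (s IMPLIES (p IMPLIES s))) IMPLIES NOT (NOT (u IFF s) IFF u)) IFF (p IFF u) = F IFF F = T
(t XOR ((s IFF t) IMPLIES s)) IMPLIES (((NOT (s AND (p IMPLIES ((r IMPLIES t) XOR s))) IFF (s IMPLIES (p IMPLIES s))) IMPLIES NOT (NOT (u IFF s) IFF u)) IFF (p IFF u)) = F IMPLIES T = T

T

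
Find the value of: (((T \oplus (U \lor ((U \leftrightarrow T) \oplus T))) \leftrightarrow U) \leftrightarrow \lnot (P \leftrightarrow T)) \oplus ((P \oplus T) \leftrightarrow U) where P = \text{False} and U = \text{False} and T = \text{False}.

\text{False}

U \leftrightarrow T = \text{False} \leftrightarrow \text{False} = \text{True}
(U \leftrightarrow T) \oplus T = \text{True} \oplus \text{False} = \text{True}
U \lor ((U \leftrightarrow T) \oplus T) = \text{False} \lor \text{True} = \text{True}
T \oplus (U \lor ((U \leftrightarrow T) \oplus T)) = \text{False} \oplus \text{True} = \text{True}
(T \oplus (U \lor ((U \leftrightarrow T) \oplus T))) \leftrightarrow U = \text{True} \leftrightarrow \text{False} = \text{False}
P \leftrightarrow T = \text{False} \leftrightarrow \text{False} = \text{True}
\lnot (P \leftrightarrow T) = \lnot \text{True} = \text{False}
((T \oplus (U \lor ((U \leftrightarrow T) \oplus T))) \leftrightarrow U) \leftrightarrow \lnot (P \leftrightarrow T) = \text{False} \leftrightarrow \text{False} = \text{True}
P \oplus T = \text{False} \oplus \text{False} = \text{False}
(P \oplus T) \leftrightarrow U = \text{False} \leftrightarrow \text{False} = \text{True}
(((T \oplus (U \lor ((U \leftrightarrow T) \oplus T))) \leftrightarrow U) \leftrightarrow \lnot (P \leftrightarrow T)) \oplus ((P \oplus T) \leftrightarrow U) = \text{True} \oplus \text{True} = \text{False}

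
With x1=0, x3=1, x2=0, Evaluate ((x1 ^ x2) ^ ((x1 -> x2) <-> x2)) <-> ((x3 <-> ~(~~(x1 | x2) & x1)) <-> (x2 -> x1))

x1 ^ x2 = 0 ^ 0 = 0
x1 -> x2 = 0 -> 0 = 1
(x1 -> x2) <-> x2 = 1 <-> 0 = 0
(x1 ^ x2) ^ ((x1 -> x2) <-> x2) = 0 ^ 0 = 0
x1 | x2 = 0 | 0 = 0
~(x1 | x2) = ~0 = 1
~~(x1 | x2) = ~1 = 0
~~(x1 | x2) & x1 = 0 & 0 = 0
~(~~(x1 | x2) & x1) = ~0 = 1
x3 <-> ~(~~(x1 | x2) & x1) = 1 <-> 1 = 1
x2 -> x1 = 0 -> 0 = 1
(x3 <-> ~(~~(x1 | x2) & x1)) <-> (x2 -> x1) = 1 <-> 1 = 1
((x1 ^ x2) ^ ((x1 -> x2) <-> x2)) <-> ((x3 <-> ~(~~(x1 | x2) & x1)) <-> (x2 -> x1)) = 0 <-> 1 = 0

0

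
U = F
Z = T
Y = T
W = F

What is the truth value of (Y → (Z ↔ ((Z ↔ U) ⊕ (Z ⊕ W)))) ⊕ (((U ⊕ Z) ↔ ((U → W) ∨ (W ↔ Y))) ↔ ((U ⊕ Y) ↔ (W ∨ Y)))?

F

Z ↔ U = T ↔ F = F
Z ⊕ W = T ⊕ F = T
(Z ↔ U) ⊕ (Z ⊕ W) = F ⊕ T = T
Z ↔ ((Z ↔ U) ⊕ (Z ⊕ W)) = T ↔ T = T
Y → (Z ↔ ((Z ↔ U) ⊕ (Z ⊕ W))) = T → T = T
U ⊕ Z = F ⊕ T = T
U → W = F → F = T
W ↔ Y = F ↔ T = F
(U → W) ∨ (W ↔ Y) = T ∨ F = T
(U ⊕ Z) ↔ ((U → W) ∨ (W ↔ Y)) = T ↔ T = T
U ⊕ Y = F ⊕ T = T
W ∨ Y = F ∨ T = T
(U ⊕ Y) ↔ (W ∨ Y) = T ↔ T = T
((U ⊕ Z) ↔ ((U → W) ∨ (W ↔ Y))) ↔ ((U ⊕ Y) ↔ (W ∨ Y)) = T ↔ T = T
(Y → (Z ↔ ((Z ↔ U) ⊕ (Z ⊕ W)))) ⊕ (((U ⊕ Z) ↔ ((U → W) ∨ (W ↔ Y))) ↔ ((U ⊕ Y) ↔ (W ∨ Y))) = T ⊕ T = F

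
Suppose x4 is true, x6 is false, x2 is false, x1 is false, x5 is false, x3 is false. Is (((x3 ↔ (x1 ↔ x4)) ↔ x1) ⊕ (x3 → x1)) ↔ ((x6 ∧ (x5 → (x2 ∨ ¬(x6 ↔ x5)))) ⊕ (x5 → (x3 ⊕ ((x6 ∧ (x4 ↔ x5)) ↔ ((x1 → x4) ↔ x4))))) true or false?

True

x1 ↔ x4 = False ↔ True = False
x3 ↔ (x1 ↔ x4) = False ↔ False = True
(x3 ↔ (x1 ↔ x4)) ↔ x1 = True ↔ False = False
x3 → x1 = False → False = True
((x3 ↔ (x1 ↔ x4)) ↔ x1) ⊕ (x3 → x1) = False ⊕ True = True
x6 ↔ x5 = False ↔ False = True
¬(x6 ↔ x5) = ¬True = False
x2 ∨ ¬(x6 ↔ x5) = False ∨ False = False
x5 → (x2 ∨ ¬(x6 ↔ x5)) = False → False = True
x6 ∧ (x5 → (x2 ∨ ¬(x6 ↔ x5))) = False ∧ True = False
x4 ↔ x5 = True ↔ False = False
x6 ∧ (x4 ↔ x5) = False ∧ False = False
x1 → x4 = False → True = True
(x1 → x4) ↔ x4 = True ↔ True = True
(x6 ∧ (x4 ↔ x5)) ↔ ((x1 → x4) ↔ x4) = False ↔ True = False
x3 ⊕ ((x6 ∧ (x4 ↔ x5)) ↔ ((x1 → x4) ↔ x4)) = False ⊕ False = False
x5 → (x3 ⊕ ((x6 ∧ (x4 ↔ x5)) ↔ ((x1 → x4) ↔ x4))) = False → False = True
(x6 ∧ (x5 → (x2 ∨ ¬(x6 ↔ x5)))) ⊕ (x5 → (x3 ⊕ ((x6 ∧ (x4 ↔ x5)) ↔ ((x1 → x4) ↔ x4)))) = False ⊕ True = True
(((x3 ↔ (x1 ↔ x4)) ↔ x1) ⊕ (x3 → x1)) ↔ ((x6 ∧ (x5 → (x2 ∨ ¬(x6 ↔ x5)))) ⊕ (x5 → (x3 ⊕ ((x6 ∧ (x4 ↔ x5)) ↔ ((x1 → x4) ↔ x4))))) = True ↔ True = True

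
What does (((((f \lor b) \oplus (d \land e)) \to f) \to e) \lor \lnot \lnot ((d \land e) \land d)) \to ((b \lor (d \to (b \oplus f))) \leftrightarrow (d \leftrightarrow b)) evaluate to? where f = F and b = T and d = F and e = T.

F

f \lor b = F \lor T = T
d \land e = F \land T = F
(f \lor b) \oplus (d \land e) = T \oplus F = T
((f \lor b) \oplus (d \land e)) \to f = T \to F = F
(((f \lor b) \oplus (d \land e)) \to f) \to e = F \to T = T
d \land e = F \land T = F
(d \land e) \land d = F \land F = F
\lnot ((d \land e) \land d) = \lnot F = T
\lnot \lnot ((d \land e) \land d) = \lnot T = F
((((f \lor b) \oplus (d \land e)) \to f) \to e) \lor \lnot \lnot ((d \land e) \land d) = T \lor F = T
b \oplus f = T \oplus F = T
d \to (b \oplus f) = F \to T = T
b \lor (d \to (b \oplus f)) = T \lor T = T
d \leftrightarrow b = F \leftrightarrow T = F
(b \lor (d \to (b \oplus f))) \leftrightarrow (d \leftrightarrow b) = T \leftrightarrow F = F
(((((f \lor b) \oplus (d \land e)) \to f) \to e) \lor \lnot \lnot ((d \land e) \land d)) \to ((b \lor (d \to (b \oplus f))) \leftrightarrow (d \leftrightarrow b)) = T \to F = F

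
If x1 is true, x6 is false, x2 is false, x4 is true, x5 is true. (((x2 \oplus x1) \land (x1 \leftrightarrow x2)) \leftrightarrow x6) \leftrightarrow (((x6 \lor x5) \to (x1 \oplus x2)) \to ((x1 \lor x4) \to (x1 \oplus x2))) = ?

T

x2 \oplus x1 = F \oplus T = T
x1 \leftrightarrow x2 = T \leftrightarrow F = F
(x2 \oplus x1) \land (x1 \leftrightarrow x2) = T \land F = F
((x2 \oplus x1) \land (x1 \leftrightarrow x2)) \leftrightarrow x6 = F \leftrightarrow F = T
x6 \lor x5 = F \lor T = T
x1 \oplus x2 = T \oplus F = T
(x6 \lor x5) \to (x1 \oplus x2) = T \to T = T
x1 \lor x4 = T \lor T = T
x1 \oplus x2 = T \oplus F = T
(x1 \lor x4) \to (x1 \oplus x2) = T \to T = T
((x6 \lor x5) \to (x1 \oplus x2)) \to ((x1 \lor x4) \to (x1 \oplus x2)) = T \to T = T
(((x2 \oplus x1) \land (x1 \leftrightarrow x2)) \leftrightarrow x6) \leftrightarrow (((x6 \lor x5) \to (x1 \oplus x2)) \to ((x1 \lor x4) \to (x1 \oplus x2))) = T \leftrightarrow T = T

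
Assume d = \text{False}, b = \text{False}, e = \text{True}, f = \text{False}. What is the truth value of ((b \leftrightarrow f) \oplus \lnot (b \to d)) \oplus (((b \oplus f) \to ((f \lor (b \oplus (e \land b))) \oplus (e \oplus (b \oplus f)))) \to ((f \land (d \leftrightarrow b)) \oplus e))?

\text{False}

Substituting d=\text{False}, b=\text{False}, e=\text{True}, f=\text{False}:
b \leftrightarrow f = \text{False} \leftrightarrow \text{False} = \text{True}
b \to d = \text{False} \to \text{False} = \text{True}
\lnot (b \to d) = \lnot \text{True} = \text{False}
(b \leftrightarrow f) \oplus \lnot (b \to d) = \text{True} \oplus \text{False} = \text{True}
b \oplus f = \text{False} \oplus \text{False} = \text{False}
e \land b = \text{True} \land \text{False} = \text{False}
b \oplus (e \land b) = \text{False} \oplus \text{False} = \text{False}
f \lor (b \oplus (e \land b)) = \text{False} \lor \text{False} = \text{False}
b \oplus f = \text{False} \oplus \text{False} = \text{False}
e \oplus (b \oplus f) = \text{True} \oplus \text{False} = \text{True}
(f \lor (b \oplus (e \land b))) \oplus (e \oplus (b \oplus f)) = \text{False} \oplus \text{True} = \text{True}
(b \oplus f) \to ((f \lor (b \oplus (e \land b))) \oplus (e \oplus (b \oplus f))) = \text{False} \to \text{True} = \text{True}
d \leftrightarrow b = \text{False} \leftrightarrow \text{False} = \text{True}
f \land (d \leftrightarrow b) = \text{False} \land \text{True} = \text{False}
(f \land (d \leftrightarrow b)) \oplus e = \text{False} \oplus \text{True} = \text{True}
((b \oplus f) \to ((f \lor (b \oplus (e \land b))) \oplus (e \oplus (b \oplus f)))) \to ((f \land (d \leftrightarrow b)) \oplus e) = \text{True} \to \text{True} = \text{True}
((b \leftrightarrow f) \oplus \lnot (b \to d)) \oplus (((b \oplus f) \to ((f \lor (b \oplus (e \land b))) \oplus (e \oplus (b \oplus f)))) \to ((f \land (d \leftrightarrow b)) \oplus e)) = \text{True} \oplus \text{True} = \text{False}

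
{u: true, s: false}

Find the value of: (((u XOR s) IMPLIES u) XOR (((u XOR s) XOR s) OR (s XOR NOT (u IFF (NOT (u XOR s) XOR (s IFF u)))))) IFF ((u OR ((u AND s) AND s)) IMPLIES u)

Substituting u=true, s=false:
u XOR s = true XOR false = true
(u XOR s) IMPLIES u = true IMPLIES true = true
u XOR s = true XOR false = true
(u XOR s) XOR s = true XOR false = true
u XOR s = true XOR false = true
NOT (u XOR s) = NOT true = false
s IFF u = false IFF true = false
NOT (u XOR s) XOR (s IFF u) = false XOR false = false
u IFF (NOT (u XOR s) XOR (s IFF u)) = true IFF false = false
NOT (u IFF (NOT (u XOR s) XOR (s IFF u))) = NOT false = true
s XOR NOT (u IFF (NOT (u XOR s) XOR (s IFF u))) = false XOR true = true
((u XOR s) XOR s) OR (s XOR NOT (u IFF (NOT (u XOR s) XOR (s IFF u)))) = true OR true = true
((u XOR s) IMPLIES u) XOR (((u XOR s) XOR s) OR (s XOR NOT (u IFF (NOT (u XOR s) XOR (s IFF u))))) = true XOR true = false
u AND s = true AND false = false
(u AND s) AND s = false AND false = false
u OR ((u AND s) AND s) = true OR false = true
(u OR ((u AND s) AND s)) IMPLIES u = true IMPLIES true = true
(((u XOR s) IMPLIES u) XOR (((u XOR s) XOR s) OR (s XOR NOT (u IFF (NOT (u XOR s) XOR (s IFF u)))))) IFF ((u OR ((u AND s) AND s)) IMPLIES u) = false IFF true = false

false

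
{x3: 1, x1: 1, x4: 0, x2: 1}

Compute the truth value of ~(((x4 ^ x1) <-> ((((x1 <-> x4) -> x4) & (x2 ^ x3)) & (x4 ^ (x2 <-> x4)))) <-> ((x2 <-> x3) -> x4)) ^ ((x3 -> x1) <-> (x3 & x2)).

Substituting x3=1, x1=1, x4=0, x2=1:
x4 ^ x1 = 0 ^ 1 = 1
x1 <-> x4 = 1 <-> 0 = 0
(x1 <-> x4) -> x4 = 0 -> 0 = 1
x2 ^ x3 = 1 ^ 1 = 0
((x1 <-> x4) -> x4) & (x2 ^ x3) = 1 & 0 = 0
x2 <-> x4 = 1 <-> 0 = 0
x4 ^ (x2 <-> x4) = 0 ^ 0 = 0
(((x1 <-> x4) -> x4) & (x2 ^ x3)) & (x4 ^ (x2 <-> x4)) = 0 & 0 = 0
(x4 ^ x1) <-> ((((x1 <-> x4) -> x4) & (x2 ^ x3)) & (x4 ^ (x2 <-> x4))) = 1 <-> 0 = 0
x2 <-> x3 = 1 <-> 1 = 1
(x2 <-> x3) -> x4 = 1 -> 0 = 0
((x4 ^ x1) <-> ((((x1 <-> x4) -> x4) & (x2 ^ x3)) & (x4 ^ (x2 <-> x4)))) <-> ((x2 <-> x3) -> x4) = 0 <-> 0 = 1
~(((x4 ^ x1) <-> ((((x1 <-> x4) -> x4) & (x2 ^ x3)) & (x4 ^ (x2 <-> x4)))) <-> ((x2 <-> x3) -> x4)) = ~1 = 0
x3 -> x1 = 1 -> 1 = 1
x3 & x2 = 1 & 1 = 1
(x3 -> x1) <-> (x3 & x2) = 1 <-> 1 = 1
~(((x4 ^ x1) <-> ((((x1 <-> x4) -> x4) & (x2 ^ x3)) & (x4 ^ (x2 <-> x4)))) <-> ((x2 <-> x3) -> x4)) ^ ((x3 -> x1) <-> (x3 & x2)) = 0 ^ 1 = 1

1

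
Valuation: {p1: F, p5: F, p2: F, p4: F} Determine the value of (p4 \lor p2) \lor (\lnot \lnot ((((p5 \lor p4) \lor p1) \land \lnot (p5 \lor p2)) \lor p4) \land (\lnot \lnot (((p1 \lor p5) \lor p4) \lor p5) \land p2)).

F

Substituting p1=F, p5=F, p2=F, p4=F:
p4 \lor p2 = F \lor F = F
p5 \lor p4 = F \lor F = F
(p5 \lor p4) \lor p1 = F \lor F = F
p5 \lor p2 = F \lor F = F
\lnot (p5 \lor p2) = \lnot F = T
((p5 \lor p4) \lor p1) \land \lnot (p5 \lor p2) = F \land T = F
(((p5 \lor p4) \lor p1) \land \lnot (p5 \lor p2)) \lor p4 = F \lor F = F
\lnot ((((p5 \lor p4) \lor p1) \land \lnot (p5 \lor p2)) \lor p4) = \lnot F = T
\lnot \lnot ((((p5 \lor p4) \lor p1) \land \lnot (p5 \lor p2)) \lor p4) = \lnot T = F
p1 \lor p5 = F \lor F = F
(p1 \lor p5) \lor p4 = F \lor F = F
((p1 \lor p5) \lor p4) \lor p5 = F \lor F = F
\lnot (((p1 \lor p5) \lor p4) \lor p5) = \lnot F = T
\lnot \lnot (((p1 \lor p5) \lor p4) \lor p5) = \lnot T = F
\lnot \lnot (((p1 \lor p5) \lor p4) \lor p5) \land p2 = F \land F = F
\lnot \lnot ((((p5 \lor p4) \lor p1) \land \lnot (p5 \lor p2)) \lor p4) \land (\lnot \lnot (((p1 \lor p5) \lor p4) \lor p5) \land p2) = F \land F = F
(p4 \lor p2) \lor (\lnot \lnot ((((p5 \lor p4) \lor p1) \land \lnot (p5 \lor p2)) \lor p4) \land (\lnot \lnot (((p1 \lor p5) \lor p4) \lor p5) \land p2)) = F \lor F = F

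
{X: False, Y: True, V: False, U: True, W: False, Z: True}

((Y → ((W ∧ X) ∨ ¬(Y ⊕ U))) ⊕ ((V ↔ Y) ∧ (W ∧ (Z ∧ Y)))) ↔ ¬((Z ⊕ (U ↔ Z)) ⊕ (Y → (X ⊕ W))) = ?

True

W ∧ X = False ∧ False = False
Y ⊕ U = True ⊕ True = False
¬(Y ⊕ U) = ¬False = True
(W ∧ X) ∨ ¬(Y ⊕ U) = False ∨ True = True
Y → ((W ∧ X) ∨ ¬(Y ⊕ U)) = True → True = True
V ↔ Y = False ↔ True = False
Z ∧ Y = True ∧ True = True
W ∧ (Z ∧ Y) = False ∧ True = False
(V ↔ Y) ∧ (W ∧ (Z ∧ Y)) = False ∧ False = False
(Y → ((W ∧ X) ∨ ¬(Y ⊕ U))) ⊕ ((V ↔ Y) ∧ (W ∧ (Z ∧ Y))) = True ⊕ False = True
U ↔ Z = True ↔ True = True
Z ⊕ (U ↔ Z) = True ⊕ True = False
X ⊕ W = False ⊕ False = False
Y → (X ⊕ W) = True → False = False
(Z ⊕ (U ↔ Z)) ⊕ (Y → (X ⊕ W)) = False ⊕ False = False
¬((Z ⊕ (U ↔ Z)) ⊕ (Y → (X ⊕ W))) = ¬False = True
((Y → ((W ∧ X) ∨ ¬(Y ⊕ U))) ⊕ ((V ↔ Y) ∧ (W ∧ (Z ∧ Y)))) ↔ ¬((Z ⊕ (U ↔ Z)) ⊕ (Y → (X ⊕ W))) = True ↔ True = True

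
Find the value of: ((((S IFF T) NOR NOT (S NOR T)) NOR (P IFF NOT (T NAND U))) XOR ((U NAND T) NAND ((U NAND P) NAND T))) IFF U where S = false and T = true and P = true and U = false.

true

S IFF T = false IFF true = false
S NOR T = false NOR true = false
NOT (S NOR T) = NOT false = true
(S IFF T) NOR NOT (S NOR T) = false NOR true = false
T NAND U = true NAND false = true
NOT (T NAND U) = NOT true = false
P IFF NOT (T NAND U) = true IFF false = false
((S IFF T) NOR NOT (S NOR T)) NOR (P IFF NOT (T NAND U)) = false NOR false = true
U NAND T = false NAND true = true
U NAND P = false NAND true = true
(U NAND P) NAND T = true NAND true = false
(U NAND T) NAND ((U NAND P) NAND T) = true NAND false = true
(((S IFF T) NOR NOT (S NOR T)) NOR (P IFF NOT (T NAND U))) XOR ((U NAND T) NAND ((U NAND P) NAND T)) = true XOR true = false
((((S IFF T) NOR NOT (S NOR T)) NOR (P IFF NOT (T NAND U))) XOR ((U NAND T) NAND ((U NAND P) NAND T))) IFF U = false IFF false = true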